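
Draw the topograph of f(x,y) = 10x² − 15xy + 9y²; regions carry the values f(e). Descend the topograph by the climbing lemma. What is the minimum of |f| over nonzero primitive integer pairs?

translate: b→5 (≡-15 mod 20), so (10,-15,9)→(10,5,4)
flip: (10,5,4)→(4,-5,10)
translate: b→3 (≡-5 mod 8), so (4,-5,10)→(4,3,9)
reduced (well bottom): (4,3,9) with a≤c, −a<b≤a
well minimum = a = 4

4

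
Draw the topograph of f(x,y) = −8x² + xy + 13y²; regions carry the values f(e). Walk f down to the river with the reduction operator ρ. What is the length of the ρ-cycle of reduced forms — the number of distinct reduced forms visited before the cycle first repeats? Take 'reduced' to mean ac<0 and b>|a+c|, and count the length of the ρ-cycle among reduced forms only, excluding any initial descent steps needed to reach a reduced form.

D = 417, ⌊√D⌋ = 20
descent: ρ → (13,-1,-8)
descent: ρ → (-8,17,4)  [lands on river]
river: ρ → (4,15,-12)
river: ρ → (-12,9,7)
river: ρ → (7,19,-2)
river: ρ → (-2,17,16)
river: ρ → (16,15,-3)
river: ρ → (-3,15,16)
river: ρ → (16,17,-2)
river: ρ → (-2,19,7)
river: ρ → (7,9,-12)
river: ρ → (-12,15,4)
river: ρ → (4,17,-8)
river: ρ → (-8,15,6)
river: ρ → (6,9,-14)
river: ρ → (-14,19,1)
river: ρ → (1,19,-14)
river: ρ → (-14,9,6)
river: ρ → (6,15,-8)
ρ-cycle length = 18 (tail of 2 descent steps not counted)

18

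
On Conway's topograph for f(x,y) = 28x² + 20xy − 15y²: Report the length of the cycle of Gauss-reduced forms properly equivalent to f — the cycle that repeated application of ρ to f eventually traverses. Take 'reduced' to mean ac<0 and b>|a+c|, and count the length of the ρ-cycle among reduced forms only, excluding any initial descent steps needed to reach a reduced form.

D = 2080, ⌊√D⌋ = 45
river: ρ → (-15,40,8)
river: ρ → (8,40,-15)
river: ρ → (-15,20,28)
river: ρ → (28,36,-7)
river: ρ → (-7,34,33)
river: ρ → (33,32,-8)
river: ρ → (-8,32,33)
river: ρ → (33,34,-7)
river: ρ → (-7,36,28)
river: ρ → (28,20,-15)
ρ-cycle length = 10 (tail of 0 descent steps not counted)

10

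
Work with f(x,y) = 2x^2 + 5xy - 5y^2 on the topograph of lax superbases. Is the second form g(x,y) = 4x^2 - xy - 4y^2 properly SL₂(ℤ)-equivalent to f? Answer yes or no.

D₁ = 65, D₂ = 65
river cycle of f (length 6): (-5, 5, 2), (2, 7, -2), (-2, 5, 5), (5, 5, -2), (-2, 7, 2), (2, 5, -5)
river cycle of g (length 6): (-4, 1, 4), (4, 7, -1), (-1, 7, 4), (4, 1, -4), (-4, 7, 1), (1, 7, -4)
cycles differ ⇒ inequivalent

no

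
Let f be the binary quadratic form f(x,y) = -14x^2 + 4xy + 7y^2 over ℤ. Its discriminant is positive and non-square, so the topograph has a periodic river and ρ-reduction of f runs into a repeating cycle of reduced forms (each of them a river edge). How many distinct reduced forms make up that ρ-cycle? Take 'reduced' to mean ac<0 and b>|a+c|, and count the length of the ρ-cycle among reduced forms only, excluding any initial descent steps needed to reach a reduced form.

D = 408, ⌊√D⌋ = 20
descent: ρ → (7,10,-11)  [lands on river]
river: ρ → (-11,12,6)
river: ρ → (6,12,-11)
river: ρ → (-11,10,7)
river: ρ → (7,18,-3)
river: ρ → (-3,18,7)
ρ-cycle length = 6 (tail of 1 descent step not counted)

6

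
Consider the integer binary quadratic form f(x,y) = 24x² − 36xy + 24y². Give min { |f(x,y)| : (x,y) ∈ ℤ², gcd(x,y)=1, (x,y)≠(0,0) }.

translate: b→12 (≡-36 mod 48), so (24,-36,24)→(24,12,12)
flip: (24,12,12)→(12,-12,24)
translate: b→12 (≡-12 mod 24), so (12,-12,24)→(12,12,24)
reduced (well bottom): (12,12,24) with a≤c, −a<b≤a
well minimum = a = 12

12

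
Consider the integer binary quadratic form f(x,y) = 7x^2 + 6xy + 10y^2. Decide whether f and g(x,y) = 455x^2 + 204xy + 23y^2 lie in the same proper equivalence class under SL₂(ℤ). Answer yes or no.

D₁ = -244, D₂ = -244
f: reduced (well bottom): (7,6,10) with a≤c, −a<b≤a
g: flip: (455,204,23)→(23,-204,455)
g: translate: b→-20 (≡-204 mod 46), so (23,-204,455)→(23,-20,7)
g: flip: (23,-20,7)→(7,20,23)
g: translate: b→6 (≡20 mod 14), so (7,20,23)→(7,6,10)
g: reduced (well bottom): (7,6,10) with a≤c, −a<b≤a
reduced forms (7, 6, 10) vs (7, 6, 10) ⇒ equivalent

yes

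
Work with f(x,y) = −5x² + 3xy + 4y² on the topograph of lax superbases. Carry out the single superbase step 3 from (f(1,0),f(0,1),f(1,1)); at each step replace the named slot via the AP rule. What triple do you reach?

start (-5,4,2) = (f(1,0),f(0,1),f(1,1))
replace slot 3: 2·((-5)+4) − 2 = -4 → (-5,4,-4)

-5,4,-4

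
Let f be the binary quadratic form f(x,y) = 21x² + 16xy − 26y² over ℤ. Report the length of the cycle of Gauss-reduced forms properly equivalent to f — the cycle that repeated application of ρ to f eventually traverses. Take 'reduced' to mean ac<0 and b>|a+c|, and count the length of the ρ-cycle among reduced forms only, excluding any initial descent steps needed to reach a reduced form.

D = 2440, ⌊√D⌋ = 49
river: ρ → (-26,36,11)
river: ρ → (11,30,-35)
river: ρ → (-35,40,6)
river: ρ → (6,44,-21)
river: ρ → (-21,40,10)
river: ρ → (10,40,-21)
river: ρ → (-21,44,6)
river: ρ → (6,40,-35)
river: ρ → (-35,30,11)
river: ρ → (11,36,-26)
river: ρ → (-26,16,21)
river: ρ → (21,26,-21)
river: ρ → (-21,16,26)
river: ρ → (26,36,-11)
river: ρ → (-11,30,35)
river: ρ → (35,40,-6)
river: ρ → (-6,44,21)
river: ρ → (21,40,-10)
river: ρ → (-10,40,21)
river: ρ → (21,44,-6)
river: ρ → (-6,40,35)
river: ρ → (35,30,-11)
river: ρ → (-11,36,26)
river: ρ → (26,16,-21)
river: ρ → (-21,26,21)
river: ρ → (21,16,-26)
ρ-cycle length = 26 (tail of 0 descent steps not counted)

26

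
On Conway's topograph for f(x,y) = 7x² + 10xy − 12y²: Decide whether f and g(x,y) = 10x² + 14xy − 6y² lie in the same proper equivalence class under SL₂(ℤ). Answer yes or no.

D₁ = 436, D₂ = 436
river cycle of f (length 30): (-12, 14, 5), (5, 16, -9), (-9, 20, 1), (1, 20, -9), (-9, 16, 5), (5, 14, -12), (-12, 10, 7), (7, 18, -4), (-4, 14, 15), (15, 16, -3), … (20 more)
river cycle of g (length 14): (-6, 10, 14), (14, 18, -2), (-2, 18, 14), (14, 10, -6), (-6, 14, 10), (10, 6, -10), (-10, 14, 6), (6, 10, -14), (-14, 18, 2), (2, 18, -14), … (4 more)
cycles differ ⇒ inequivalent

no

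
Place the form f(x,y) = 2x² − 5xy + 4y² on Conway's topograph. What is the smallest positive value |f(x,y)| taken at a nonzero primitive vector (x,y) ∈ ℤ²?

translate: b→-1 (≡-5 mod 4), so (2,-5,4)→(2,-1,1)
flip: (2,-1,1)→(1,1,2)
reduced (well bottom): (1,1,2) with a≤c, −a<b≤a
well minimum = a = 1

1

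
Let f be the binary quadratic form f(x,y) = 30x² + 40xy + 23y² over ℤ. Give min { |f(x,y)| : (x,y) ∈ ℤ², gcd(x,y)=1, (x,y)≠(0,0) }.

translate: b→-20 (≡40 mod 60), so (30,40,23)→(30,-20,13)
flip: (30,-20,13)→(13,20,30)
translate: b→-6 (≡20 mod 26), so (13,20,30)→(13,-6,23)
reduced (well bottom): (13,-6,23) with a≤c, −a<b≤a
well minimum = a = 13

13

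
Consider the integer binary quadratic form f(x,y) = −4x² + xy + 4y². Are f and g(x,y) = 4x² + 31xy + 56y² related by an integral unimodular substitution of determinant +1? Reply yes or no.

D₁ = 65, D₂ = 65
river cycle of f (length 6): (4, 7, -1), (-1, 7, 4), (4, 1, -4), (-4, 7, 1), (1, 7, -4), (-4, 1, 4)
river cycle of g (length 6): (4, 7, -1), (-1, 7, 4), (4, 1, -4), (-4, 7, 1), (1, 7, -4), (-4, 1, 4)
cycles coincide ⇒ equivalent

yes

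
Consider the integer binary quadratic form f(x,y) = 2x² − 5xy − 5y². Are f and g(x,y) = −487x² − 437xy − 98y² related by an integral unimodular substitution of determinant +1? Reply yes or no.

D₁ = 65, D₂ = 65
river cycle of f (length 6): (-5, 5, 2), (2, 7, -2), (-2, 5, 5), (5, 5, -2), (-2, 7, 2), (2, 5, -5)
river cycle of g (length 6): (-5, 5, 2), (2, 7, -2), (-2, 5, 5), (5, 5, -2), (-2, 7, 2), (2, 5, -5)
cycles coincide ⇒ equivalent

yes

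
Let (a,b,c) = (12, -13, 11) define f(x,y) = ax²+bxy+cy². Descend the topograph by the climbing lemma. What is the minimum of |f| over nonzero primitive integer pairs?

translate: b→11 (≡-13 mod 24), so (12,-13,11)→(12,11,10)
flip: (12,11,10)→(10,-11,12)
translate: b→9 (≡-11 mod 20), so (10,-11,12)→(10,9,11)
reduced (well bottom): (10,9,11) with a≤c, −a<b≤a
well minimum = a = 10

10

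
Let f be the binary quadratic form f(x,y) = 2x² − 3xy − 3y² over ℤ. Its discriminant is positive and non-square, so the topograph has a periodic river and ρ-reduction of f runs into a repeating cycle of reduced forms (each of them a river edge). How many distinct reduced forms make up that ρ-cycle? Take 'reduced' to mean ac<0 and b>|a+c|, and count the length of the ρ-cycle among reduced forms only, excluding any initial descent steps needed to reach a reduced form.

D = 33, ⌊√D⌋ = 5
descent: ρ → (-3,3,2)  [lands on river]
river: ρ → (2,5,-1)
river: ρ → (-1,5,2)
river: ρ → (2,3,-3)
ρ-cycle length = 4 (tail of 1 descent step not counted)

4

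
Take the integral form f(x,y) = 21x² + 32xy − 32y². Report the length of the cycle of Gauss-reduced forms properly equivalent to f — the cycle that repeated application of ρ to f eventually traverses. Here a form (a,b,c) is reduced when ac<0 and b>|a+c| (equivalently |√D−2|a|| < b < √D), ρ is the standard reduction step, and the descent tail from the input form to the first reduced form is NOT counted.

D = 3712, ⌊√D⌋ = 60
river: ρ → (-32,32,21)
river: ρ → (21,52,-12)
river: ρ → (-12,44,37)
river: ρ → (37,30,-19)
river: ρ → (-19,46,21)
river: ρ → (21,38,-27)
river: ρ → (-27,16,32)
river: ρ → (32,48,-11)
river: ρ → (-11,40,48)
river: ρ → (48,56,-3)
river: ρ → (-3,58,29)
river: ρ → (29,58,-3)
river: ρ → (-3,56,48)
river: ρ → (48,40,-11)
river: ρ → (-11,48,32)
river: ρ → (32,16,-27)
river: ρ → (-27,38,21)
river: ρ → (21,46,-19)
river: ρ → (-19,30,37)
river: ρ → (37,44,-12)
river: ρ → (-12,52,21)
river: ρ → (21,32,-32)
ρ-cycle length = 22 (tail of 0 descent steps not counted)

22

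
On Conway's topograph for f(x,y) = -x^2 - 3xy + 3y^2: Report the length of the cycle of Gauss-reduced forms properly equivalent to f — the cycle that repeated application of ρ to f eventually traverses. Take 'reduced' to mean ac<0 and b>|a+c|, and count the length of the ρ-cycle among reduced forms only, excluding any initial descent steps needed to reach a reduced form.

D = 21, ⌊√D⌋ = 4
descent: ρ → (3,3,-1)  [lands on river]
river: ρ → (-1,3,3)
ρ-cycle length = 2 (tail of 1 descent step not counted)

2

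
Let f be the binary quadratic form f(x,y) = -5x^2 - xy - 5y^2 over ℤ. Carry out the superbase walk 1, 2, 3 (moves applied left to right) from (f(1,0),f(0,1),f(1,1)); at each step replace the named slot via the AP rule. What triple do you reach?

start (-5,-5,-11) = (f(1,0),f(0,1),f(1,1))
replace slot 1: 2·((-5)+(-11)) − (-5) = -27 → (-27,-5,-11)
replace slot 2: 2·((-27)+(-11)) − (-5) = -71 → (-27,-71,-11)
replace slot 3: 2·((-27)+(-71)) − (-11) = -185 → (-27,-71,-185)

-27,-71,-185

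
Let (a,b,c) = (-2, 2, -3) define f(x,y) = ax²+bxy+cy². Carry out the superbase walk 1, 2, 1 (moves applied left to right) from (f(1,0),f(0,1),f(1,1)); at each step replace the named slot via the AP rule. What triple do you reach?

start (-2,-3,-3) = (f(1,0),f(0,1),f(1,1))
replace slot 1: 2·((-3)+(-3)) − (-2) = -10 → (-10,-3,-3)
replace slot 2: 2·((-10)+(-3)) − (-3) = -23 → (-10,-23,-3)
replace slot 1: 2·((-23)+(-3)) − (-10) = -42 → (-42,-23,-3)

-42,-23,-3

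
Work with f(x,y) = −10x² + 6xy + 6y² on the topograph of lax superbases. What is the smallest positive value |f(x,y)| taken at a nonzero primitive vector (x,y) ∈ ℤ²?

river: ρ → (6,6,-10)
river: ρ → (-10,14,2)
river: ρ → (2,14,-10)
river: ρ → (-10,6,6)
closes: descent 0, river 4
min |a| on river = 2

2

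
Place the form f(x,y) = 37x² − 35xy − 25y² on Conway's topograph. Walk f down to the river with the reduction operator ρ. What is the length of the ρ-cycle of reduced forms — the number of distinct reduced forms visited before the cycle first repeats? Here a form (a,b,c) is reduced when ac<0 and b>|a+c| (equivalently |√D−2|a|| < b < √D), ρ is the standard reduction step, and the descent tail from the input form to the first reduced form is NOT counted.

D = 4925, ⌊√D⌋ = 70
descent: ρ → (-25,35,37)  [lands on river]
river: ρ → (37,39,-23)
river: ρ → (-23,53,23)
river: ρ → (23,39,-37)
river: ρ → (-37,35,25)
river: ρ → (25,65,-7)
river: ρ → (-7,61,43)
river: ρ → (43,25,-25)
river: ρ → (-25,25,43)
river: ρ → (43,61,-7)
river: ρ → (-7,65,25)
river: ρ → (25,35,-37)
river: ρ → (-37,39,23)
river: ρ → (23,53,-23)
river: ρ → (-23,39,37)
river: ρ → (37,35,-25)
river: ρ → (-25,65,7)
river: ρ → (7,61,-43)
river: ρ → (-43,25,25)
river: ρ → (25,25,-43)
river: ρ → (-43,61,7)
river: ρ → (7,65,-25)
ρ-cycle length = 22 (tail of 1 descent step not counted)

22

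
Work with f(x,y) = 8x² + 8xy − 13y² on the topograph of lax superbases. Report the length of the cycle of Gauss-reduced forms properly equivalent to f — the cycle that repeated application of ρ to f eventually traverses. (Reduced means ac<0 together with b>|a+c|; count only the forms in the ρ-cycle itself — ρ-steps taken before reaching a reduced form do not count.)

D = 480, ⌊√D⌋ = 21
river: ρ → (-13,18,3)
river: ρ → (3,18,-13)
river: ρ → (-13,8,8)
river: ρ → (8,8,-13)
ρ-cycle length = 4 (tail of 0 descent steps not counted)

4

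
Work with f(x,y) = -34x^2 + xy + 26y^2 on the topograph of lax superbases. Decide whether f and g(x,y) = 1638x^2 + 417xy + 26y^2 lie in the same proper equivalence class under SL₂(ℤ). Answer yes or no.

D₁ = 3537, D₂ = 3537
river cycle of f (length 48): (26, 51, -9), (-9, 57, 8), (8, 55, -16), (-16, 41, 29), (29, 17, -28), (-28, 39, 18), (18, 33, -34), (-34, 35, 17), (17, 33, -36), (-36, 39, 14), … (38 more)
river cycle of g (length 48): (26, 51, -9), (-9, 57, 8), (8, 55, -16), (-16, 41, 29), (29, 17, -28), (-28, 39, 18), (18, 33, -34), (-34, 35, 17), (17, 33, -36), (-36, 39, 14), … (38 more)
cycles coincide ⇒ equivalent

yes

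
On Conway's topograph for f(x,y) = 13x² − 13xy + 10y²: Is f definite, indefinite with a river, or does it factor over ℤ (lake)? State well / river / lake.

D = b²−4ac = (-13)² − 4·13·10 = -351
D < 0 ⇒ definite ⇒ every region one sign ⇒ single well

well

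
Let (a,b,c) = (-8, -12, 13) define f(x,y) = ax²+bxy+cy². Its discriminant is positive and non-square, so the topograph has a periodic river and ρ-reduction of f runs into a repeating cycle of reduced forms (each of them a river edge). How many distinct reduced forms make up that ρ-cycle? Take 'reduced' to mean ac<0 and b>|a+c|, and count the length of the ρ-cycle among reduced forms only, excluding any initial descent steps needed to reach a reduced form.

D = 560, ⌊√D⌋ = 23
descent: ρ → (13,12,-8)  [lands on river]
river: ρ → (-8,20,5)
river: ρ → (5,20,-8)
river: ρ → (-8,12,13)
river: ρ → (13,14,-7)
river: ρ → (-7,14,13)
ρ-cycle length = 6 (tail of 1 descent step not counted)

6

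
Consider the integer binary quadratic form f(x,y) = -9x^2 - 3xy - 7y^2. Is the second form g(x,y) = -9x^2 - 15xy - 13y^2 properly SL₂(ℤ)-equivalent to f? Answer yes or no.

D₁ = -243, D₂ = -243
f is negative-definite; reduce −f:
−f: flip: (9,3,7)→(7,-3,9)
−f: reduced (well bottom): (7,-3,9) with a≤c, −a<b≤a
flip sign back: reduced form of f is (-7,3,-9)
g is negative-definite; reduce −g:
−g: translate: b→-3 (≡15 mod 18), so (9,15,13)→(9,-3,7)
−g: flip: (9,-3,7)→(7,3,9)
−g: reduced (well bottom): (7,3,9) with a≤c, −a<b≤a
flip sign back: reduced form of g is (-7,-3,-9)
reduced forms (-7, 3, -9) vs (-7, -3, -9) ⇒ inequivalent

no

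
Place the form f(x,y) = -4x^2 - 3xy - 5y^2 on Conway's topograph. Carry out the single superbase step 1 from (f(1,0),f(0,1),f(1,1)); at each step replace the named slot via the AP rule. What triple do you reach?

start (-4,-5,-12) = (f(1,0),f(0,1),f(1,1))
replace slot 1: 2·((-5)+(-12)) − (-4) = -30 → (-30,-5,-12)

-30,-5,-12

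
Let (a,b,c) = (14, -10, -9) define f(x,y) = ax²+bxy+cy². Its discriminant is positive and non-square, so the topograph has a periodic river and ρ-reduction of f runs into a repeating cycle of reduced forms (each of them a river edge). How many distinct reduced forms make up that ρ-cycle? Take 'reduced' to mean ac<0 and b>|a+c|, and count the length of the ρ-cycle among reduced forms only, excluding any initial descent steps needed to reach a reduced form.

D = 604, ⌊√D⌋ = 24
descent: ρ → (-9,10,14)  [lands on river]
river: ρ → (14,18,-5)
river: ρ → (-5,22,6)
river: ρ → (6,14,-17)
river: ρ → (-17,20,3)
river: ρ → (3,22,-10)
river: ρ → (-10,18,7)
river: ρ → (7,24,-1)
river: ρ → (-1,24,7)
river: ρ → (7,18,-10)
river: ρ → (-10,22,3)
river: ρ → (3,20,-17)
river: ρ → (-17,14,6)
river: ρ → (6,22,-5)
river: ρ → (-5,18,14)
river: ρ → (14,10,-9)
river: ρ → (-9,8,15)
river: ρ → (15,22,-2)
river: ρ → (-2,22,15)
river: ρ → (15,8,-9)
ρ-cycle length = 20 (tail of 1 descent step not counted)

20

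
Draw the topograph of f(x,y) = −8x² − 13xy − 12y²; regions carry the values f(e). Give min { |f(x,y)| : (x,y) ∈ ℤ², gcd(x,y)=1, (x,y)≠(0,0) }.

translate: b→-3 (≡13 mod 16), so (8,13,12)→(8,-3,7)
flip: (8,-3,7)→(7,3,8)
reduced (well bottom): (7,3,8) with a≤c, −a<b≤a
well minimum |f| = |-7| = 7 (negative-definite)

7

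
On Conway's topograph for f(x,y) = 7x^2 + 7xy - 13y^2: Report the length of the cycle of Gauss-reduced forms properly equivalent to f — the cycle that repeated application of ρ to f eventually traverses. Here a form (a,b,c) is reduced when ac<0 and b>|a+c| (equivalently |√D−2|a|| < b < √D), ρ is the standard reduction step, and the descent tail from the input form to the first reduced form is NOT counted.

D = 413, ⌊√D⌋ = 20
river: ρ → (-13,19,1)
river: ρ → (1,19,-13)
river: ρ → (-13,7,7)
river: ρ → (7,7,-13)
ρ-cycle length = 4 (tail of 0 descent steps not counted)

4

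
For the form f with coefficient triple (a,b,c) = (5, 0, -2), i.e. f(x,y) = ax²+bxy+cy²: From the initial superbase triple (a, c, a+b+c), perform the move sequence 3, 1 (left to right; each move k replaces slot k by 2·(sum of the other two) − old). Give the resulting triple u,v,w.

start (5,-2,3) = (f(1,0),f(0,1),f(1,1))
replace slot 3: 2·(5+(-2)) − 3 = 3 → (5,-2,3)
replace slot 1: 2·((-2)+3) − 5 = -3 → (-3,-2,3)

-3,-2,3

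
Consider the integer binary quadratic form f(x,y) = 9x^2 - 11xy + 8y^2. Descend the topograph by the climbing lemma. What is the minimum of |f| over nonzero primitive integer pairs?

translate: b→7 (≡-11 mod 18), so (9,-11,8)→(9,7,6)
flip: (9,7,6)→(6,-7,9)
translate: b→5 (≡-7 mod 12), so (6,-7,9)→(6,5,8)
reduced (well bottom): (6,5,8) with a≤c, −a<b≤a
well minimum = a = 6

6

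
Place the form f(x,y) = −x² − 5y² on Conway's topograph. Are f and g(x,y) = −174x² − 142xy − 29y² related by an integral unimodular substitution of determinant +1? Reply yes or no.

D₁ = -20, D₂ = -20
f is negative-definite; reduce −f:
−f: reduced (well bottom): (1,0,5) with a≤c, −a<b≤a
flip sign back: reduced form of f is (-1,0,-5)
g is negative-definite; reduce −g:
−g: flip: (174,142,29)→(29,-142,174)
−g: translate: b→-26 (≡-142 mod 58), so (29,-142,174)→(29,-26,6)
−g: flip: (29,-26,6)→(6,26,29)
−g: translate: b→2 (≡26 mod 12), so (6,26,29)→(6,2,1)
−g: flip: (6,2,1)→(1,-2,6)
−g: translate: b→0 (≡-2 mod 2), so (1,-2,6)→(1,0,5)
−g: reduced (well bottom): (1,0,5) with a≤c, −a<b≤a
flip sign back: reduced form of g is (-1,0,-5)
reduced forms (-1, 0, -5) vs (-1, 0, -5) ⇒ equivalent

yes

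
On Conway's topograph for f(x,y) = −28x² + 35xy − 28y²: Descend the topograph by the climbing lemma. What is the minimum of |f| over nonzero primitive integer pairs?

translate: b→21 (≡-35 mod 56), so (28,-35,28)→(28,21,21)
flip: (28,21,21)→(21,-21,28)
translate: b→21 (≡-21 mod 42), so (21,-21,28)→(21,21,28)
reduced (well bottom): (21,21,28) with a≤c, −a<b≤a
well minimum |f| = |-21| = 21 (negative-definite)

21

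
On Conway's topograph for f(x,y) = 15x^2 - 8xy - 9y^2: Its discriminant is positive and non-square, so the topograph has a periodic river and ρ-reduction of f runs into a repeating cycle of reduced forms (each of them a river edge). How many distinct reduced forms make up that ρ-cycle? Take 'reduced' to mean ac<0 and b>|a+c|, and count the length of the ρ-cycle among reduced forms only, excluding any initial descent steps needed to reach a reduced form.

D = 604, ⌊√D⌋ = 24
descent: ρ → (-9,8,15)  [lands on river]
river: ρ → (15,22,-2)
river: ρ → (-2,22,15)
river: ρ → (15,8,-9)
river: ρ → (-9,10,14)
river: ρ → (14,18,-5)
river: ρ → (-5,22,6)
river: ρ → (6,14,-17)
river: ρ → (-17,20,3)
river: ρ → (3,22,-10)
river: ρ → (-10,18,7)
river: ρ → (7,24,-1)
river: ρ → (-1,24,7)
river: ρ → (7,18,-10)
river: ρ → (-10,22,3)
river: ρ → (3,20,-17)
river: ρ → (-17,14,6)
river: ρ → (6,22,-5)
river: ρ → (-5,18,14)
river: ρ → (14,10,-9)
ρ-cycle length = 20 (tail of 1 descent step not counted)

20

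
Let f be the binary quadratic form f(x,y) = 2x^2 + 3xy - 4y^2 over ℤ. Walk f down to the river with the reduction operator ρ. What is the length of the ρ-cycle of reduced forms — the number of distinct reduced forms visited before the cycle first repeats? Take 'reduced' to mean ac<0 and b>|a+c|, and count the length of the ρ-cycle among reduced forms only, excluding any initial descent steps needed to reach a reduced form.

D = 41, ⌊√D⌋ = 6
river: ρ → (-4,5,1)
river: ρ → (1,5,-4)
river: ρ → (-4,3,2)
river: ρ → (2,5,-2)
river: ρ → (-2,3,4)
river: ρ → (4,5,-1)
river: ρ → (-1,5,4)
river: ρ → (4,3,-2)
river: ρ → (-2,5,2)
river: ρ → (2,3,-4)
ρ-cycle length = 10 (tail of 0 descent steps not counted)

10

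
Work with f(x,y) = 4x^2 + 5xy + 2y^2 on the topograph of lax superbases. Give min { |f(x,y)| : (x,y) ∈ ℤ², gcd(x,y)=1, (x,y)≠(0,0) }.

translate: b→-3 (≡5 mod 8), so (4,5,2)→(4,-3,1)
flip: (4,-3,1)→(1,3,4)
translate: b→1 (≡3 mod 2), so (1,3,4)→(1,1,2)
reduced (well bottom): (1,1,2) with a≤c, −a<b≤a
well minimum = a = 1

1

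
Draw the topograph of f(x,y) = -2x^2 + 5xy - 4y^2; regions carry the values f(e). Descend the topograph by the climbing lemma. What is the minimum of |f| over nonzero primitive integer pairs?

translate: b→-1 (≡-5 mod 4), so (2,-5,4)→(2,-1,1)
flip: (2,-1,1)→(1,1,2)
reduced (well bottom): (1,1,2) with a≤c, −a<b≤a
well minimum |f| = |-1| = 1 (negative-definite)

1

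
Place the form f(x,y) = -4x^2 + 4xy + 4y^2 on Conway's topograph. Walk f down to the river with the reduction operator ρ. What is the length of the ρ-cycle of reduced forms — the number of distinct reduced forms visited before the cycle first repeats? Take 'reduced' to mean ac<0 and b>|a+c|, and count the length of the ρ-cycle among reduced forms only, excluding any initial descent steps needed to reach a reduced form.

D = 80, ⌊√D⌋ = 8
river: ρ → (4,4,-4)
river: ρ → (-4,4,4)
ρ-cycle length = 2 (tail of 0 descent steps not counted)

2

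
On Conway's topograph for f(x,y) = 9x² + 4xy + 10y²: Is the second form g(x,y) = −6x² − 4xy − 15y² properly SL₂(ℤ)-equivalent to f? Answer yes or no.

D₁ = -344, D₂ = -344
f: reduced (well bottom): (9,4,10) with a≤c, −a<b≤a
g is negative-definite; reduce −g:
−g: reduced (well bottom): (6,4,15) with a≤c, −a<b≤a
flip sign back: reduced form of g is (-6,-4,-15)
reduced forms (9, 4, 10) vs (-6, -4, -15) ⇒ inequivalent

no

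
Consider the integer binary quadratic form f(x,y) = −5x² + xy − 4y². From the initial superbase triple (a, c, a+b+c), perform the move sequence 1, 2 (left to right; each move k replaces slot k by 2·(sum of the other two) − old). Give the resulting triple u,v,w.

start (-5,-4,-8) = (f(1,0),f(0,1),f(1,1))
replace slot 1: 2·((-4)+(-8)) − (-5) = -19 → (-19,-4,-8)
replace slot 2: 2·((-19)+(-8)) − (-4) = -50 → (-19,-50,-8)

-19,-50,-8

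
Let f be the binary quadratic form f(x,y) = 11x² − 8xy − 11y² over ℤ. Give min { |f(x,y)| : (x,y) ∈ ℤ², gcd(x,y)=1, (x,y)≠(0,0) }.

descent: ρ → (-11,8,11)  [lands on river]
river: ρ → (11,14,-8)
river: ρ → (-8,18,7)
river: ρ → (7,10,-16)
river: ρ → (-16,22,1)
river: ρ → (1,22,-16)
river: ρ → (-16,10,7)
river: ρ → (7,18,-8)
river: ρ → (-8,14,11)
river: ρ → (11,8,-11)
river: ρ → (-11,14,8)
river: ρ → (8,18,-7)
river: ρ → (-7,10,16)
river: ρ → (16,22,-1)
river: ρ → (-1,22,16)
river: ρ → (16,10,-7)
river: ρ → (-7,18,8)
river: ρ → (8,14,-11)
closes: descent 1, river 18
min |a| on river = 1

1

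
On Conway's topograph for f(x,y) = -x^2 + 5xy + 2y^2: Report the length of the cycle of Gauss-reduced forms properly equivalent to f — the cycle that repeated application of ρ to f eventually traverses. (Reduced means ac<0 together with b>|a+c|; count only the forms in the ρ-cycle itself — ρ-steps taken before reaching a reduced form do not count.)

D = 33, ⌊√D⌋ = 5
river: ρ → (2,3,-3)
river: ρ → (-3,3,2)
river: ρ → (2,5,-1)
river: ρ → (-1,5,2)
ρ-cycle length = 4 (tail of 0 descent steps not counted)

4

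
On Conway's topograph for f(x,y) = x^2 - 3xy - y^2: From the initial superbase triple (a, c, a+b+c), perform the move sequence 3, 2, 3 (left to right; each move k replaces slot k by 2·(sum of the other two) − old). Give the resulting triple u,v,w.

start (1,-1,-3) = (f(1,0),f(0,1),f(1,1))
replace slot 3: 2·(1+(-1)) − (-3) = 3 → (1,-1,3)
replace slot 2: 2·(1+3) − (-1) = 9 → (1,9,3)
replace slot 3: 2·(1+9) − 3 = 17 → (1,9,17)

1,9,17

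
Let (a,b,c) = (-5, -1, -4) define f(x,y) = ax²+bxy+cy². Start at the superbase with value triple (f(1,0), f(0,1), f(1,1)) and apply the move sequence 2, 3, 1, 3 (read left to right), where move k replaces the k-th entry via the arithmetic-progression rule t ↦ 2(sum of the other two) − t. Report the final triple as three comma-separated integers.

start (-5,-4,-10) = (f(1,0),f(0,1),f(1,1))
replace slot 2: 2·((-5)+(-10)) − (-4) = -26 → (-5,-26,-10)
replace slot 3: 2·((-5)+(-26)) − (-10) = -52 → (-5,-26,-52)
replace slot 1: 2·((-26)+(-52)) − (-5) = -151 → (-151,-26,-52)
replace slot 3: 2·((-151)+(-26)) − (-52) = -302 → (-151,-26,-302)

-151,-26,-302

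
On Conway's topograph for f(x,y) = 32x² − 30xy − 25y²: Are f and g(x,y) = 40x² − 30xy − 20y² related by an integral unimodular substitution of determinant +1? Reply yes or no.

D₁ = 4100, D₂ = 4100
river cycle of f (length 10): (-25, 30, 32), (32, 34, -23), (-23, 58, 8), (8, 54, -37), (-37, 20, 25), (25, 30, -32), (-32, 34, 23), (23, 58, -8), (-8, 54, 37), (37, 20, -25)
river cycle of g (length 10): (-20, 30, 40), (40, 50, -10), (-10, 50, 40), (40, 30, -20), (-20, 50, 20), (20, 30, -40), (-40, 50, 10), (10, 50, -40), (-40, 30, 20), (20, 50, -20)
cycles differ ⇒ inequivalent

no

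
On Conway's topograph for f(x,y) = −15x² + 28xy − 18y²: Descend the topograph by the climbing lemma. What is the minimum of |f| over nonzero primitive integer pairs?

translate: b→2 (≡-28 mod 30), so (15,-28,18)→(15,2,5)
flip: (15,2,5)→(5,-2,15)
reduced (well bottom): (5,-2,15) with a≤c, −a<b≤a
well minimum |f| = |-5| = 5 (negative-definite)

5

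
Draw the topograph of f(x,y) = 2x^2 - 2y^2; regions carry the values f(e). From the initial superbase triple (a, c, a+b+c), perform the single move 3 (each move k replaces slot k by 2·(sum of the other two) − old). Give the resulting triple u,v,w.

start (2,-2,0) = (f(1,0),f(0,1),f(1,1))
replace slot 3: 2·(2+(-2)) − 0 = 0 → (2,-2,0)

2,-2,0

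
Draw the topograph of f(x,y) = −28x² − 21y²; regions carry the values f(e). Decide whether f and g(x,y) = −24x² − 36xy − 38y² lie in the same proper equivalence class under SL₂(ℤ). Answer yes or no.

D₁ = -2352, D₂ = -2352
f is negative-definite; reduce −f:
−f: flip: (28,0,21)→(21,0,28)
−f: reduced (well bottom): (21,0,28) with a≤c, −a<b≤a
flip sign back: reduced form of f is (-21,0,-28)
g is negative-definite; reduce −g:
−g: translate: b→-12 (≡36 mod 48), so (24,36,38)→(24,-12,26)
−g: reduced (well bottom): (24,-12,26) with a≤c, −a<b≤a
flip sign back: reduced form of g is (-24,12,-26)
reduced forms (-21, 0, -28) vs (-24, 12, -26) ⇒ inequivalent

no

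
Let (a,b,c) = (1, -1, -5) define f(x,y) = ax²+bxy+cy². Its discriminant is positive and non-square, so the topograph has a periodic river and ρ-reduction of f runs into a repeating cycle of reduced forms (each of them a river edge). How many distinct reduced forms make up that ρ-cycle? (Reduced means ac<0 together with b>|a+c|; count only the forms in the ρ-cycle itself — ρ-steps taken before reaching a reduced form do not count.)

D = 21, ⌊√D⌋ = 4
descent: ρ → (-5,1,1)
descent: ρ → (1,3,-3)  [lands on river]
river: ρ → (-3,3,1)
ρ-cycle length = 2 (tail of 2 descent steps not counted)

2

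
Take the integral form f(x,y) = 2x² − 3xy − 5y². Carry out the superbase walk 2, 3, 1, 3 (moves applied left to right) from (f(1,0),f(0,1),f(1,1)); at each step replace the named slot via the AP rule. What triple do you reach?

start (2,-5,-6) = (f(1,0),f(0,1),f(1,1))
replace slot 2: 2·(2+(-6)) − (-5) = -3 → (2,-3,-6)
replace slot 3: 2·(2+(-3)) − (-6) = 4 → (2,-3,4)
replace slot 1: 2·((-3)+4) − 2 = 0 → (0,-3,4)
replace slot 3: 2·(0+(-3)) − 4 = -10 → (0,-3,-10)

0,-3,-10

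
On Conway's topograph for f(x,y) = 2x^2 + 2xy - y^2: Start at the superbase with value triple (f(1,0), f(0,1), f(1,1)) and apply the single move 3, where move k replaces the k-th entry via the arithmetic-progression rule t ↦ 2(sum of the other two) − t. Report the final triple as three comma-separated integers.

start (2,-1,3) = (f(1,0),f(0,1),f(1,1))
replace slot 3: 2·(2+(-1)) − 3 = -1 → (2,-1,-1)

2,-1,-1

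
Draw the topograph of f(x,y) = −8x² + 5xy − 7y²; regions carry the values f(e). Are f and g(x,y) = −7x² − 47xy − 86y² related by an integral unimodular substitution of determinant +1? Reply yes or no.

D₁ = -199, D₂ = -199
f is negative-definite; reduce −f:
−f: flip: (8,-5,7)→(7,5,8)
−f: reduced (well bottom): (7,5,8) with a≤c, −a<b≤a
flip sign back: reduced form of f is (-7,-5,-8)
g is negative-definite; reduce −g:
−g: translate: b→5 (≡47 mod 14), so (7,47,86)→(7,5,8)
−g: reduced (well bottom): (7,5,8) with a≤c, −a<b≤a
flip sign back: reduced form of g is (-7,-5,-8)
reduced forms (-7, -5, -8) vs (-7, -5, -8) ⇒ equivalent

yes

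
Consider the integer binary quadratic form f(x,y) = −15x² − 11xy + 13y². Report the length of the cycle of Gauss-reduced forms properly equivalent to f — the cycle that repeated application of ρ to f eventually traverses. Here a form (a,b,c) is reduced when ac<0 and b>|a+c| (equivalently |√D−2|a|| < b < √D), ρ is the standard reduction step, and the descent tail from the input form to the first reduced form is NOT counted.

D = 901, ⌊√D⌋ = 30
descent: ρ → (13,11,-15)  [lands on river]
river: ρ → (-15,19,9)
river: ρ → (9,17,-17)
river: ρ → (-17,17,9)
river: ρ → (9,19,-15)
river: ρ → (-15,11,13)
river: ρ → (13,15,-13)
river: ρ → (-13,11,15)
river: ρ → (15,19,-9)
river: ρ → (-9,17,17)
river: ρ → (17,17,-9)
river: ρ → (-9,19,15)
river: ρ → (15,11,-13)
river: ρ → (-13,15,13)
ρ-cycle length = 14 (tail of 1 descent step not counted)

14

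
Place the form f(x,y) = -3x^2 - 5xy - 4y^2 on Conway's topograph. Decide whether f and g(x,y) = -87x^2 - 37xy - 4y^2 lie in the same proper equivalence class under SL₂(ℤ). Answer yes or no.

D₁ = -23, D₂ = -23
f is negative-definite; reduce −f:
−f: translate: b→-1 (≡5 mod 6), so (3,5,4)→(3,-1,2)
−f: flip: (3,-1,2)→(2,1,3)
−f: reduced (well bottom): (2,1,3) with a≤c, −a<b≤a
flip sign back: reduced form of f is (-2,-1,-3)
g is negative-definite; reduce −g:
−g: flip: (87,37,4)→(4,-37,87)
−g: translate: b→3 (≡-37 mod 8), so (4,-37,87)→(4,3,2)
−g: flip: (4,3,2)→(2,-3,4)
−g: translate: b→1 (≡-3 mod 4), so (2,-3,4)→(2,1,3)
−g: reduced (well bottom): (2,1,3) with a≤c, −a<b≤a
flip sign back: reduced form of g is (-2,-1,-3)
reduced forms (-2, -1, -3) vs (-2, -1, -3) ⇒ equivalent

yes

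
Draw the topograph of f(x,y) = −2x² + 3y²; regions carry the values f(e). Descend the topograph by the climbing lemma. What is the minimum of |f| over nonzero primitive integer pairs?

descent: ρ → (3,0,-2)
descent: ρ → (-2,4,1)  [lands on river]
river: ρ → (1,4,-2)
closes: descent 2, river 2
min |a| on river = 1

1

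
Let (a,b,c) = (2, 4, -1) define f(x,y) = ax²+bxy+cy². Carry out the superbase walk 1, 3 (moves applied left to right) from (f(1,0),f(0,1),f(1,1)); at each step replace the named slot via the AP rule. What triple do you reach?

start (2,-1,5) = (f(1,0),f(0,1),f(1,1))
replace slot 1: 2·((-1)+5) − 2 = 6 → (6,-1,5)
replace slot 3: 2·(6+(-1)) − 5 = 5 → (6,-1,5)

6,-1,5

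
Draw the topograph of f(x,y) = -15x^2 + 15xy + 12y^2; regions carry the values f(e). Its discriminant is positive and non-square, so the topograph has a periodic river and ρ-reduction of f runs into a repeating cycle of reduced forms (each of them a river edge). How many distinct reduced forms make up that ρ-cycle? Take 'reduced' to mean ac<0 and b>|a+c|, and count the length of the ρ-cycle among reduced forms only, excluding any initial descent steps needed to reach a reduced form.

D = 945, ⌊√D⌋ = 30
river: ρ → (12,9,-18)
river: ρ → (-18,27,3)
river: ρ → (3,27,-18)
river: ρ → (-18,9,12)
river: ρ → (12,15,-15)
river: ρ → (-15,15,12)
ρ-cycle length = 6 (tail of 0 descent steps not counted)

6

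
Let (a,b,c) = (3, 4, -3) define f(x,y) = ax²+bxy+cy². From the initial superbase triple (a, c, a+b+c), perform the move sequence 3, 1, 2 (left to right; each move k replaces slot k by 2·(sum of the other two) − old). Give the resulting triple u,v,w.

start (3,-3,4) = (f(1,0),f(0,1),f(1,1))
replace slot 3: 2·(3+(-3)) − 4 = -4 → (3,-3,-4)
replace slot 1: 2·((-3)+(-4)) − 3 = -17 → (-17,-3,-4)
replace slot 2: 2·((-17)+(-4)) − (-3) = -39 → (-17,-39,-4)

-17,-39,-4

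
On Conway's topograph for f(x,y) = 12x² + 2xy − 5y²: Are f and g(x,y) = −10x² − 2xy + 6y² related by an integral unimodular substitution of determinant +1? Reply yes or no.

D₁ = 244, D₂ = 244
river cycle of f (length 22): (-5, 8, 9), (9, 10, -4), (-4, 14, 3), (3, 10, -12), (-12, 14, 1), (1, 14, -12), (-12, 10, 3), (3, 14, -4), (-4, 10, 9), (9, 8, -5), … (12 more)
river cycle of g (length 6): (6, 14, -2), (-2, 14, 6), (6, 10, -6), (-6, 14, 2), (2, 14, -6), (-6, 10, 6)
cycles differ ⇒ inequivalent

no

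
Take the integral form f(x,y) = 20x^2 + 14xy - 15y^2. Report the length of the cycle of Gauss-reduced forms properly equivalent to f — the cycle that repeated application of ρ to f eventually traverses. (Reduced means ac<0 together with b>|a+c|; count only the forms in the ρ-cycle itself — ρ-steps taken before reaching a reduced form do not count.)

D = 1396, ⌊√D⌋ = 37
river: ρ → (-15,16,19)
river: ρ → (19,22,-12)
river: ρ → (-12,26,15)
river: ρ → (15,34,-4)
river: ρ → (-4,30,31)
river: ρ → (31,32,-3)
river: ρ → (-3,34,20)
river: ρ → (20,6,-17)
river: ρ → (-17,28,9)
river: ρ → (9,26,-20)
river: ρ → (-20,14,15)
river: ρ → (15,16,-19)
river: ρ → (-19,22,12)
river: ρ → (12,26,-15)
river: ρ → (-15,34,4)
river: ρ → (4,30,-31)
river: ρ → (-31,32,3)
river: ρ → (3,34,-20)
river: ρ → (-20,6,17)
river: ρ → (17,28,-9)
river: ρ → (-9,26,20)
river: ρ → (20,14,-15)
ρ-cycle length = 22 (tail of 0 descent steps not counted)

22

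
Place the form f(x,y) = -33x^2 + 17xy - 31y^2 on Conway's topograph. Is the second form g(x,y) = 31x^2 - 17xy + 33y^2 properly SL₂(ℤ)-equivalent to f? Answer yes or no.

D₁ = -3803, D₂ = -3803
f is negative-definite; reduce −f:
−f: flip: (33,-17,31)→(31,17,33)
−f: reduced (well bottom): (31,17,33) with a≤c, −a<b≤a
flip sign back: reduced form of f is (-31,-17,-33)
g: reduced (well bottom): (31,-17,33) with a≤c, −a<b≤a
reduced forms (-31, -17, -33) vs (31, -17, 33) ⇒ inequivalent

no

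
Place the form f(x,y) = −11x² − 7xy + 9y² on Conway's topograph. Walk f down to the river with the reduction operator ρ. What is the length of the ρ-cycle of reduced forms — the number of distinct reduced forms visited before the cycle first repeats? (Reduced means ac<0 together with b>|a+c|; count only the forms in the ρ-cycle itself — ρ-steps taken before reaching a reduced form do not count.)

D = 445, ⌊√D⌋ = 21
descent: ρ → (9,7,-11)  [lands on river]
river: ρ → (-11,15,5)
river: ρ → (5,15,-11)
river: ρ → (-11,7,9)
river: ρ → (9,11,-9)
river: ρ → (-9,7,11)
river: ρ → (11,15,-5)
river: ρ → (-5,15,11)
river: ρ → (11,7,-9)
river: ρ → (-9,11,9)
ρ-cycle length = 10 (tail of 1 descent step not counted)

10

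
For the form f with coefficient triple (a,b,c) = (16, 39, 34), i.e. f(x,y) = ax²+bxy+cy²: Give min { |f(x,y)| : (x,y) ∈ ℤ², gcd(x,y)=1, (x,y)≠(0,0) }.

translate: b→7 (≡39 mod 32), so (16,39,34)→(16,7,11)
flip: (16,7,11)→(11,-7,16)
reduced (well bottom): (11,-7,16) with a≤c, −a<b≤a
well minimum = a = 11

11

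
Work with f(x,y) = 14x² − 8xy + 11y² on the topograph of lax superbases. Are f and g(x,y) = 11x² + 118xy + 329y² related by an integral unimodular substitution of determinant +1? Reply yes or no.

D₁ = -552, D₂ = -552
f: flip: (14,-8,11)→(11,8,14)
f: reduced (well bottom): (11,8,14) with a≤c, −a<b≤a
g: translate: b→8 (≡118 mod 22), so (11,118,329)→(11,8,14)
g: reduced (well bottom): (11,8,14) with a≤c, −a<b≤a
reduced forms (11, 8, 14) vs (11, 8, 14) ⇒ equivalent

yes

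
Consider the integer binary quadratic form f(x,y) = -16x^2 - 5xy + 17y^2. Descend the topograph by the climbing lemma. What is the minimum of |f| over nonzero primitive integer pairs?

descent: ρ → (17,5,-16)  [lands on river]
river: ρ → (-16,27,6)
river: ρ → (6,33,-1)
river: ρ → (-1,33,6)
river: ρ → (6,27,-16)
river: ρ → (-16,5,17)
river: ρ → (17,29,-4)
river: ρ → (-4,27,24)
river: ρ → (24,21,-7)
river: ρ → (-7,21,24)
river: ρ → (24,27,-4)
river: ρ → (-4,29,17)
closes: descent 1, river 12
min |a| on river = 1

1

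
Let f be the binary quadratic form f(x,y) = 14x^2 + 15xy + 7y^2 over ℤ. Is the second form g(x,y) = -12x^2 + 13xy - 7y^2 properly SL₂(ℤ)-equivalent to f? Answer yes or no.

D₁ = -167, D₂ = -167
f: translate: b→-13 (≡15 mod 28), so (14,15,7)→(14,-13,6)
f: flip: (14,-13,6)→(6,13,14)
f: translate: b→1 (≡13 mod 12), so (6,13,14)→(6,1,7)
f: reduced (well bottom): (6,1,7) with a≤c, −a<b≤a
g is negative-definite; reduce −g:
−g: translate: b→11 (≡-13 mod 24), so (12,-13,7)→(12,11,6)
−g: flip: (12,11,6)→(6,-11,12)
−g: translate: b→1 (≡-11 mod 12), so (6,-11,12)→(6,1,7)
−g: reduced (well bottom): (6,1,7) with a≤c, −a<b≤a
flip sign back: reduced form of g is (-6,-1,-7)
reduced forms (6, 1, 7) vs (-6, -1, -7) ⇒ inequivalent

no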